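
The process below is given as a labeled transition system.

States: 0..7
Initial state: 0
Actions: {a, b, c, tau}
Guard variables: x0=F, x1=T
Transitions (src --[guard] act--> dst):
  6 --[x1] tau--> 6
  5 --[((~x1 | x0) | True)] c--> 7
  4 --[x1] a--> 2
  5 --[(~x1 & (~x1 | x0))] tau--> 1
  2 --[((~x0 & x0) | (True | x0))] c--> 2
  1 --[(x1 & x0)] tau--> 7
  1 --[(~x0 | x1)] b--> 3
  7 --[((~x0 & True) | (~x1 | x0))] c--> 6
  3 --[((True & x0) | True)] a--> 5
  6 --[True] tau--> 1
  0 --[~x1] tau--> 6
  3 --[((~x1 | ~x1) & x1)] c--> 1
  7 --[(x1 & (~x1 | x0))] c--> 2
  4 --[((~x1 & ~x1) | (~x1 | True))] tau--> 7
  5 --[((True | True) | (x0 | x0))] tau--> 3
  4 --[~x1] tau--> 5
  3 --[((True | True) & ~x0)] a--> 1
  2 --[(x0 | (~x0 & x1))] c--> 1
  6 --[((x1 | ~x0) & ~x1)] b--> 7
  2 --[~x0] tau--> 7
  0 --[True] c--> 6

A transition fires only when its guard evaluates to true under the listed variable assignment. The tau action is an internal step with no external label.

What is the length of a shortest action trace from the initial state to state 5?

Answer: 4

Trace:
Layered search for 5:
  L0 = {0}
  L1 = {6}
  L2 = {1}
  L3 = {3}
  L4 = {5}
5 enters at depth 4; path c·tau·b·a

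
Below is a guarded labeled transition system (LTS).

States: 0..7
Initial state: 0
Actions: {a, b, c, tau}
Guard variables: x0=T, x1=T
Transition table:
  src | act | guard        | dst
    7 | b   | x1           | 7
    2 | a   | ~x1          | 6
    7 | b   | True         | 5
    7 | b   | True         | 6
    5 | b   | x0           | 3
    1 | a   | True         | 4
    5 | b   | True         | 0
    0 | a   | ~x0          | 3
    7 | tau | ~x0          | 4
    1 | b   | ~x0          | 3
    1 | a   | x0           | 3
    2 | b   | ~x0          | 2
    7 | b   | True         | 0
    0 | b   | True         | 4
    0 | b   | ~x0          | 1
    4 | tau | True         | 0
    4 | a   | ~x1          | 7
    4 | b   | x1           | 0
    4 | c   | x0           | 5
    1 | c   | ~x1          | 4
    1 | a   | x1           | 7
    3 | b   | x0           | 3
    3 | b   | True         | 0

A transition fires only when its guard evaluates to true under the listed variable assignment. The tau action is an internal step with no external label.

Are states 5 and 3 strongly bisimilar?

Refine partition for ~:
  P[0] = {{0,1,2,3,4,5,6,7}}
  P[1] = {{0,3,5,7},{1},{2,6},{4}}
  P[2] = {{0},{1},{2,6},{3,5},{4},{7}}
6 equivalence class(es) (converged in 3)
[5]={3,5}  [3]={3,5}

Answer: BISIMILAR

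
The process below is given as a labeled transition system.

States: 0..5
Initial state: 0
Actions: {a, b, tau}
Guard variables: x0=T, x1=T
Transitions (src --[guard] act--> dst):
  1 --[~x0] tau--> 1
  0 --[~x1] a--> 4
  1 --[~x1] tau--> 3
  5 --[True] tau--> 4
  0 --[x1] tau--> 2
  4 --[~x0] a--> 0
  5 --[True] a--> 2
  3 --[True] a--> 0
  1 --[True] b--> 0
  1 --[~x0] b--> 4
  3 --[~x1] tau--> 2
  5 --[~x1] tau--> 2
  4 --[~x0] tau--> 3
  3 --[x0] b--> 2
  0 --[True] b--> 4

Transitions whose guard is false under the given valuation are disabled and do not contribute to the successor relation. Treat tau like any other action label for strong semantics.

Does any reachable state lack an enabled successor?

Reachable = {0,2,4}
  0: b→4  tau→2  [2 exit(s)]
  2: ∅  [deadlock]
  4: ∅  [deadlock]
trace reaching 2: tau

Answer: DEADLOCK at state 2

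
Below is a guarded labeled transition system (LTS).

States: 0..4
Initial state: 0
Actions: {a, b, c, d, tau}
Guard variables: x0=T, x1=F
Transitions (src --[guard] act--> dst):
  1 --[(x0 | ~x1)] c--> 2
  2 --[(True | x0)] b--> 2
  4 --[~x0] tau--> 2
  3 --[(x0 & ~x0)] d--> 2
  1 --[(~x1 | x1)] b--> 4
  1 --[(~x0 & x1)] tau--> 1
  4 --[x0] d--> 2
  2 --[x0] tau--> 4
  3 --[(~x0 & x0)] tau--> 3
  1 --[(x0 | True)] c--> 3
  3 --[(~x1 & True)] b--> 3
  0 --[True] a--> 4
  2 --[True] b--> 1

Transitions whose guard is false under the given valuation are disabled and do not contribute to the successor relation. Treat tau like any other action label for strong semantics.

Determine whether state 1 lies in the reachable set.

Answer: REACHABLE

Working:
Guard filter leaves 9 enabled edge(s).
depth 0: {0}
depth 1: {4}  now seen {0,4}
depth 2: {2}  now seen {0,2,4}
depth 3: {1}  now seen {0,1,2,4}
depth 4: {3}  now seen {0,1,2,3,4}
R = {0,1,2,3,4}
witness 1: a·d·b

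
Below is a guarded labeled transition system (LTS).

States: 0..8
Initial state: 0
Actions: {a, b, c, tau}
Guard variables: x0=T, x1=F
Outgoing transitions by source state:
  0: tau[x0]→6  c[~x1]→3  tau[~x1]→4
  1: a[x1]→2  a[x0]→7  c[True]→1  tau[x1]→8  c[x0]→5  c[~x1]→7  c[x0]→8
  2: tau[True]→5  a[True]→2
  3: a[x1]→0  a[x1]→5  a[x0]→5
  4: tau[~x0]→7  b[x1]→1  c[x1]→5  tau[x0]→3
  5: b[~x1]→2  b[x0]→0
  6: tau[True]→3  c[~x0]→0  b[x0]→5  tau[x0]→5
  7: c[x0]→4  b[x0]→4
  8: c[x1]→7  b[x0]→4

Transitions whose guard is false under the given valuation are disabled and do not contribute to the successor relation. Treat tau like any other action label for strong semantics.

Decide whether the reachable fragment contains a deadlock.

Answer: DEADLOCK-FREE

Working:
Reach set: {0,2,3,4,5,6}
  0: c→3  tau→4  tau→6  [3 exit(s)]
  2: a→2  tau→5  [2 exit(s)]
  3: a→5  [1 exit(s)]
  4: tau→3  [1 exit(s)]
  5: b→0  b→2  [2 exit(s)]
  6: b→5  tau→3  tau→5  [3 exit(s)]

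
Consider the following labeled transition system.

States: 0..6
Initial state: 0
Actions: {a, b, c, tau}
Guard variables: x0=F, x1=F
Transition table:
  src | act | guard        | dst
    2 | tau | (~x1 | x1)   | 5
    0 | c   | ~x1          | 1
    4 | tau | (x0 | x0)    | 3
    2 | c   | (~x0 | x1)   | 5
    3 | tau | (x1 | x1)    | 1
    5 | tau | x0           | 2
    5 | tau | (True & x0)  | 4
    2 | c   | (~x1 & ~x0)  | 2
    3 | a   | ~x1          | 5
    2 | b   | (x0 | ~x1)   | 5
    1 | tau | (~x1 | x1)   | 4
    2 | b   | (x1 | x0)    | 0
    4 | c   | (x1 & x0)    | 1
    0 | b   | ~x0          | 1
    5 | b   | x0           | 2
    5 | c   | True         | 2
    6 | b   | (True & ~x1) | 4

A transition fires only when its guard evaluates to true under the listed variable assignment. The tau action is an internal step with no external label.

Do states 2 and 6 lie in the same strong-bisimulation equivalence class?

Compute ~ classes (split until stable):
  round 0: {{0,1,2,3,4,5,6}}
  round 1: {{0},{1},{2},{3},{4},{5},{6}}
Fixed point at round 2; 7 class(es).
class of 2: {2}; class of 6: {6}

Answer: NOT BISIMILAR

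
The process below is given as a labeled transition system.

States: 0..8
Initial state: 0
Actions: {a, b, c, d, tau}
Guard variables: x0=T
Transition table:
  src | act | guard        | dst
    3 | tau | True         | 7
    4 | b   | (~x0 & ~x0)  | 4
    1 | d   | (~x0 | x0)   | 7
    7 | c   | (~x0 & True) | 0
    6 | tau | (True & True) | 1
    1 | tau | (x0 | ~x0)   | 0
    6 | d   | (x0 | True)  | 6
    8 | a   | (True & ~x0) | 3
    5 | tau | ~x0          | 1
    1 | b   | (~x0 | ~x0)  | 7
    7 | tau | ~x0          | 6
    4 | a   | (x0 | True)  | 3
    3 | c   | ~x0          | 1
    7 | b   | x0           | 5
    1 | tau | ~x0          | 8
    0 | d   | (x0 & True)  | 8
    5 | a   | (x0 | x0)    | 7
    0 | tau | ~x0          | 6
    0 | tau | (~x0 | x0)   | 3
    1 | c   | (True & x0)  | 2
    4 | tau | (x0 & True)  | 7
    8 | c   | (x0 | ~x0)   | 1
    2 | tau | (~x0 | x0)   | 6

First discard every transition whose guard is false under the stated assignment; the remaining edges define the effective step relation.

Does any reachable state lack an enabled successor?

Answer: DEADLOCK-FREE

Analysis:
Reach set: {0,1,2,3,5,6,7,8}
  0: d→8  tau→3  [2 exit(s)]
  1: c→2  d→7  tau→0  [3 exit(s)]
  2: tau→6  [1 exit(s)]
  3: tau→7  [1 exit(s)]
  5: a→7  [1 exit(s)]
  6: d→6  tau→1  [2 exit(s)]
  7: b→5  [1 exit(s)]
  8: c→1  [1 exit(s)]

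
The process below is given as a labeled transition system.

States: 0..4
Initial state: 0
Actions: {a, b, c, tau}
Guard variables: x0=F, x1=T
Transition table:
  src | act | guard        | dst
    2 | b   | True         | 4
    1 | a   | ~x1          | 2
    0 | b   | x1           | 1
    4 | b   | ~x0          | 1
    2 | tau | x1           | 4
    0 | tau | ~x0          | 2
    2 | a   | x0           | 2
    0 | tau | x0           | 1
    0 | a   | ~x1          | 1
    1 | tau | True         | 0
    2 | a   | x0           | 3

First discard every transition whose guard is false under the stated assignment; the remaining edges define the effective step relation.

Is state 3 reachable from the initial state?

Answer: UNREACHABLE

Trace:
6 transition(s) survive guard evaluation.
Layer 0: {0}
Layer 1: {1,2}  total {0,1,2}
Layer 2: {4}  total {0,1,2,4}
Reachable = {0,1,2,4}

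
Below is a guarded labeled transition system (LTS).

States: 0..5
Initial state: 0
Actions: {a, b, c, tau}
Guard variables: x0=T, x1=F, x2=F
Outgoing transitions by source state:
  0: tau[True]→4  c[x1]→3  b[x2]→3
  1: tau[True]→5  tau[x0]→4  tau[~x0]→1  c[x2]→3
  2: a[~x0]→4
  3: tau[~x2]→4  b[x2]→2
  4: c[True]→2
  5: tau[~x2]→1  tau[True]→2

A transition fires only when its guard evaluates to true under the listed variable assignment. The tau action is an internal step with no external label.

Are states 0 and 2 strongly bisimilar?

Answer: NOT BISIMILAR

Analysis:
Bisimulation quotient by refinement:
  π0 = {{0,1,2,3,4,5}}
  π1 = {{0,1,3,5},{2},{4}}
  π2 = {{0,3},{1},{2},{4},{5}}
5 equivalence class(es) (converged in 3)
class of 0: {0,3}; class of 2: {2}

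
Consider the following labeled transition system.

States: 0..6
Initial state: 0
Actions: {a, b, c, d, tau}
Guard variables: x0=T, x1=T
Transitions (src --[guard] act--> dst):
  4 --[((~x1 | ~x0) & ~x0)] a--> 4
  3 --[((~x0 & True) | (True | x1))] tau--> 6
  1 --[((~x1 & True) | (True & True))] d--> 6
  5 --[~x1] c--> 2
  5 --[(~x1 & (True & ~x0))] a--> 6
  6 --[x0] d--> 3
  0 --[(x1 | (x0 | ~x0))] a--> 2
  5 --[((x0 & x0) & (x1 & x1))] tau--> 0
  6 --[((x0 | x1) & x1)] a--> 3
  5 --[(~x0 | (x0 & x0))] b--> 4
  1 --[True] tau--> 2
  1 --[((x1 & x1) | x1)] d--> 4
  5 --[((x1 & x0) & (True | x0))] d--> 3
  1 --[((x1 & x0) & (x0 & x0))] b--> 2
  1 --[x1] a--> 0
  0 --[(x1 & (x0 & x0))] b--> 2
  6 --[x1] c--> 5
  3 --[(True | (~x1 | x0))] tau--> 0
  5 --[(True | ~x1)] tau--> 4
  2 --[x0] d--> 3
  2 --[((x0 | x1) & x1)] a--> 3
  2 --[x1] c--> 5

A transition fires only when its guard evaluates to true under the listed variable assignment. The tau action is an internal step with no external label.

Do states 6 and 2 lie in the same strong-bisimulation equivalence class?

Answer: BISIMILAR

Analysis:
Refine partition for ~:
  round 0: {{0,1,2,3,4,5,6}}
  round 1: {{0},{1},{2,6},{3},{4},{5}}
6 equivalence class(es) (converged in 2)
[6]={2,6}  [2]={2,6}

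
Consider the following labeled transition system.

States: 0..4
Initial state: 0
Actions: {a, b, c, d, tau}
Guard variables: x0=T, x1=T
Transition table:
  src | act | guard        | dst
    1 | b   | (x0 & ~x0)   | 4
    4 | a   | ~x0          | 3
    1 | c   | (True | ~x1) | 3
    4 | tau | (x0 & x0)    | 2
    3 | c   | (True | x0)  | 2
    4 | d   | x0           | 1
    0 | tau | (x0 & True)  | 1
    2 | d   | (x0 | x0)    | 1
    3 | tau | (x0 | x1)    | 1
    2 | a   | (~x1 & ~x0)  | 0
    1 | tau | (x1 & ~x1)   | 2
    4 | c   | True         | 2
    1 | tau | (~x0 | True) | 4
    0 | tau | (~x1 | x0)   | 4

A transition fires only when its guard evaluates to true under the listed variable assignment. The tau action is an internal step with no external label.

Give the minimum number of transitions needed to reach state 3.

Layered search for 3:
  Layer 0: {0}
  Layer 1: {1,4}
  Layer 2: {2,3}
3 enters at depth 2; path tau·c

Answer: 2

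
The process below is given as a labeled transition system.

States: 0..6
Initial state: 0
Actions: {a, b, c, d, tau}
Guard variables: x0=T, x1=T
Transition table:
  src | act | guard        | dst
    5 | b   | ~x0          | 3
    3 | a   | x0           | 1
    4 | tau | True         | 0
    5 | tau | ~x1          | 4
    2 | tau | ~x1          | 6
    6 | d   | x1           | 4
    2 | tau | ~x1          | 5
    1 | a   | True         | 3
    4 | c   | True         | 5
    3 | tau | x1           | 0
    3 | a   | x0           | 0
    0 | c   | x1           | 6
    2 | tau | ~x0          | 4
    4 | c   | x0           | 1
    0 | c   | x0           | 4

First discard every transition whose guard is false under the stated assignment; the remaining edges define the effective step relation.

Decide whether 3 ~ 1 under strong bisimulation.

Answer: NOT BISIMILAR

Trace:
Refine partition for ~:
  π0 = {{0,1,2,3,4,5,6}}
  π1 = {{0},{1},{2,5},{3},{4},{6}}
6 equivalence class(es) (converged in 2)
class of 3: {3}; class of 1: {1}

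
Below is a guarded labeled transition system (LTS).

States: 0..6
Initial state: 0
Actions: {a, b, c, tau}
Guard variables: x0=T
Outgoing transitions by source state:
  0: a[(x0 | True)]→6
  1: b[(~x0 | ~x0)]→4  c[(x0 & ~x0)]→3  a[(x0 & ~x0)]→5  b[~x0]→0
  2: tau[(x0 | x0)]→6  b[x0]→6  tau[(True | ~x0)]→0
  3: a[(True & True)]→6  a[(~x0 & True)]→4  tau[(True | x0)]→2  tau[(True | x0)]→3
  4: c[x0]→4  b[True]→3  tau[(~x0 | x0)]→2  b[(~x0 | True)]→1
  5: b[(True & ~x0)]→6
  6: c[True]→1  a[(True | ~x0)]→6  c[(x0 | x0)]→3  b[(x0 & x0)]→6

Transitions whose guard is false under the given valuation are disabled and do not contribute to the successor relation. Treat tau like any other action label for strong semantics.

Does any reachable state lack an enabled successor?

Answer: DEADLOCK at state 1

Trace:
R = {0,1,2,3,6}
  0: a→6  [1 exit(s)]
  1: ∅  [deadlock]
  2: b→6  tau→0  tau→6  [3 exit(s)]
  3: a→6  tau→2  tau→3  [3 exit(s)]
  6: a→6  b→6  c→1  c→3  [4 exit(s)]
trace reaching 1: a·c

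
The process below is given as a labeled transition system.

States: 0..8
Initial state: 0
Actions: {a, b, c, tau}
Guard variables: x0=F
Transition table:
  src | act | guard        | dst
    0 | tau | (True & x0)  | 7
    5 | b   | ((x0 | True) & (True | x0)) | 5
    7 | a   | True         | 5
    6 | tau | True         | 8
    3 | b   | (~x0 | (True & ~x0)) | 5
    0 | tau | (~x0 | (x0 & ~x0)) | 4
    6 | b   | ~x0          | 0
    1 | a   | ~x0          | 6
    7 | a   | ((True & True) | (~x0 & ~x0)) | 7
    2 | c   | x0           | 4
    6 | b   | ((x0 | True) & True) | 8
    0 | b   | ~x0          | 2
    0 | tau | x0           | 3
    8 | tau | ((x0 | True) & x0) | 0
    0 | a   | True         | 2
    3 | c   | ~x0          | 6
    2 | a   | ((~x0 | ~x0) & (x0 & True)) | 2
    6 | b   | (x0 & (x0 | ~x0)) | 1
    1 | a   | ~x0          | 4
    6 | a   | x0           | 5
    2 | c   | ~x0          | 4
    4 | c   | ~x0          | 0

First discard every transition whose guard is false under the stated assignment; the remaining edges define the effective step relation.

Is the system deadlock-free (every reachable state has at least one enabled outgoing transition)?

Reach set: {0,2,4}
  0: a→2  b→2  tau→4  [3 out]
  2: c→4  [1 out]
  4: c→0  [1 out]

Answer: DEADLOCK-FREE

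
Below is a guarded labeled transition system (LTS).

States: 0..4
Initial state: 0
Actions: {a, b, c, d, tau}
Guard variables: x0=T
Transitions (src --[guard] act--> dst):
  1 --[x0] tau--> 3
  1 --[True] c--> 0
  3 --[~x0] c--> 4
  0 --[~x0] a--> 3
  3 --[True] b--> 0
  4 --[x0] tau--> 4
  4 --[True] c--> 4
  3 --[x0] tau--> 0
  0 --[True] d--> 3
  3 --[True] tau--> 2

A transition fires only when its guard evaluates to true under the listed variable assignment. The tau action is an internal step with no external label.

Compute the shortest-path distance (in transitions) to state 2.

Answer: 2

Working:
Breadth-first toward 2:
  Layer 0: {0}
  Layer 1: {3}
  Layer 2: {2}
first hit 2 at d=2 via d·tau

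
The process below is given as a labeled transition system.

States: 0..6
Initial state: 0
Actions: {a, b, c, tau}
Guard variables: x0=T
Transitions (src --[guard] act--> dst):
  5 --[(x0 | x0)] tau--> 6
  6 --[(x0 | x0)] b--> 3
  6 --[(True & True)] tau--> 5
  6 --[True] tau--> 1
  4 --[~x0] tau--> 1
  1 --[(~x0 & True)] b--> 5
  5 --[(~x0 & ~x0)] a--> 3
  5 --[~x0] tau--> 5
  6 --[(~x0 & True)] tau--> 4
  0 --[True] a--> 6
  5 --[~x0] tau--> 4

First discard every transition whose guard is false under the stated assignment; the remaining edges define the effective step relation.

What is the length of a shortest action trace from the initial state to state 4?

Answer: UNREACHABLE

Working:
Breadth-first toward 4:
  L0 = {0}
  L1 = {6}
  L2 = {1,3,5}
4 never appears.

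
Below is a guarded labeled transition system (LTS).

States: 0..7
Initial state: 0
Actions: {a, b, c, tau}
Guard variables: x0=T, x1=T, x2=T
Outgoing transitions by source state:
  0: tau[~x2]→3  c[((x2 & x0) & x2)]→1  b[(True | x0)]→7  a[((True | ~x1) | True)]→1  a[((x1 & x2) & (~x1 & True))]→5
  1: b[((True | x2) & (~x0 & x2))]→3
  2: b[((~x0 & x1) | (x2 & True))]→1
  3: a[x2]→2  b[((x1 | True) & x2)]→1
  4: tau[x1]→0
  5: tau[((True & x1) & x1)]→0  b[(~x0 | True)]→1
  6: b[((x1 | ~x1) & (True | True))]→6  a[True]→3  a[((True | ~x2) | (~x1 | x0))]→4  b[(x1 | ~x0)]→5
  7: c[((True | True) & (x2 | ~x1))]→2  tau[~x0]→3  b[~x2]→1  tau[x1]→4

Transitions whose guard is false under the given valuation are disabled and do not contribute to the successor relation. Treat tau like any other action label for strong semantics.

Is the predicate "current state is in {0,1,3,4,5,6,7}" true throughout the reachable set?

Answer: INVARIANT VIOLATED at state 2

Analysis:
Allowed set {0,1,3,4,5,6,7}
Reachable = {0,1,2,4,7}
  0: ok
  1: ok
  2: ✗ unsafe
  4: ok
  7: ok
witness against invariant: b·c → 2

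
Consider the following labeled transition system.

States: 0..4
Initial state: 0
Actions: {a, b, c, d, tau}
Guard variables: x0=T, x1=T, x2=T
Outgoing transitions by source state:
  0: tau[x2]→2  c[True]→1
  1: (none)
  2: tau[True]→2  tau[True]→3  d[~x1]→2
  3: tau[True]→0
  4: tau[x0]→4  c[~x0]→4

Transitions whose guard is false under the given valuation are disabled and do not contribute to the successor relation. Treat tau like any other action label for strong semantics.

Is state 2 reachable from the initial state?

After dropping false guards: 6 live edges.
Layer 0: {0}
Layer 1: {1,2}  cumulative {0,1,2}
Layer 2: {3}  cumulative {0,1,2,3}
R = {0,1,2,3}
Path to 2: tau

Answer: REACHABLE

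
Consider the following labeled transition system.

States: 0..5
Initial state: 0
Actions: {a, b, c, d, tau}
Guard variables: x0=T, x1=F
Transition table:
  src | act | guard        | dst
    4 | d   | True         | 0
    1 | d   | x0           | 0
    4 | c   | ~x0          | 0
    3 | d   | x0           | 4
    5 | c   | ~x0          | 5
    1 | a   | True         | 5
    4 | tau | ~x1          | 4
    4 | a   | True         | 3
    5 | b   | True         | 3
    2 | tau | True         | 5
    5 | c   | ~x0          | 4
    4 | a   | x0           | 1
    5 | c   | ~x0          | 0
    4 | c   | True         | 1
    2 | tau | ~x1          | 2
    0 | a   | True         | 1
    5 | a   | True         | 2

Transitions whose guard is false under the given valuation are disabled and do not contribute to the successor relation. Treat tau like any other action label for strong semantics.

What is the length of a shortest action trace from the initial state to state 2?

Answer: 3

Analysis:
Breadth-first toward 2:
  Layer 0: {0}
  Layer 1: {1}
  Layer 2: {5}
  Layer 3: {2,3}
first hit 2 at d=3 via a·a·a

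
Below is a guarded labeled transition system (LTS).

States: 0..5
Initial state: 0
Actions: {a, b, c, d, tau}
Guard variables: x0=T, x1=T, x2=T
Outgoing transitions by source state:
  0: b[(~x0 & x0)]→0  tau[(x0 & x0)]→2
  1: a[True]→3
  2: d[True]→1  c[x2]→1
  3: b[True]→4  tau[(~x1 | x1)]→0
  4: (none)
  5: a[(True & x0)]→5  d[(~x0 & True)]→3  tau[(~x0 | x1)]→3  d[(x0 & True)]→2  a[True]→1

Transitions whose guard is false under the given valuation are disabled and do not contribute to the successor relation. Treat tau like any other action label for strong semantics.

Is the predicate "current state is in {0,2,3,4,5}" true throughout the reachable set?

Allowed set {0,2,3,4,5}
R = {0,1,2,3,4}
  0: ✓
  1: ✗ unsafe
  2: ✓
  3: ✓
  4: ✓
witness against invariant: tau·d → 1

Answer: INVARIANT VIOLATED at state 1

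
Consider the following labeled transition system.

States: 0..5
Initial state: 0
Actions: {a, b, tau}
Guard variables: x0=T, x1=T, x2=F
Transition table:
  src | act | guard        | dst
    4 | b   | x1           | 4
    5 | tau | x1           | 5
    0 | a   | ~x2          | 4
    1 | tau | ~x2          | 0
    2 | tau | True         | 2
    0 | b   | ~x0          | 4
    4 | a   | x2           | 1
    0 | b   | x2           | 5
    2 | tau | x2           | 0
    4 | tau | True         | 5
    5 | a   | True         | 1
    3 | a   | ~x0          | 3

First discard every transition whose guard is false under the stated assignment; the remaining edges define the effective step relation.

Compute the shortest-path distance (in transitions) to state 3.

Breadth-first toward 3:
  Layer 0: {0}
  Layer 1: {4}
  Layer 2: {5}
  Layer 3: {1}
3 never appears.

Answer: UNREACHABLE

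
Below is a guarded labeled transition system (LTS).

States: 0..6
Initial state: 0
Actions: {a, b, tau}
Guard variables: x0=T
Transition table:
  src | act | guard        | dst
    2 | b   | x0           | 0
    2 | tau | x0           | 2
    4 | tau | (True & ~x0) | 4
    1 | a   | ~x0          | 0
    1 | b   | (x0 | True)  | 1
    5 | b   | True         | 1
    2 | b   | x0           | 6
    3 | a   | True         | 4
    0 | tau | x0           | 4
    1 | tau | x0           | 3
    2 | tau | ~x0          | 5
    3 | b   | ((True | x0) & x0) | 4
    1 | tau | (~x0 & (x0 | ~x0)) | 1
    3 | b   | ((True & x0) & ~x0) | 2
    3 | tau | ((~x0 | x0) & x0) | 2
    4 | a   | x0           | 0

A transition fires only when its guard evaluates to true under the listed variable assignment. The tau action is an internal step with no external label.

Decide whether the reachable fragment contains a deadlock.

R = {0,4}
  0: tau→4  [1 exit(s)]
  4: a→0  [1 exit(s)]

Answer: DEADLOCK-FREE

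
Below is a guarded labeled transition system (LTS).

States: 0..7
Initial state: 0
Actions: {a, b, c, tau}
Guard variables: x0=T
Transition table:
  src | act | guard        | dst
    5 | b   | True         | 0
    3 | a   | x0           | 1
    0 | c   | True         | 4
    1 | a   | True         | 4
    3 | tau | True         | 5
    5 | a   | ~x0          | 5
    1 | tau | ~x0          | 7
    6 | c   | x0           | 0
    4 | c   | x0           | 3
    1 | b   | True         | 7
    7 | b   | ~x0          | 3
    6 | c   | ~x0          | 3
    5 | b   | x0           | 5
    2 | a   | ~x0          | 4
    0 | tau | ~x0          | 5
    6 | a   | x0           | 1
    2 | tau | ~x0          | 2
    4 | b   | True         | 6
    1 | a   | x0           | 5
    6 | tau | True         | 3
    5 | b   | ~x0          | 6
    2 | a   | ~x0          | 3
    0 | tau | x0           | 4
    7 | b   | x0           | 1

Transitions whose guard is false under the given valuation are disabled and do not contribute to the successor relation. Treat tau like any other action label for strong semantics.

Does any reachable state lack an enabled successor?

R = {0,1,3,4,5,6,7}
  0: c→4  tau→4  [2 exit(s)]
  1: a→4  a→5  b→7  [3 exit(s)]
  3: a→1  tau→5  [2 exit(s)]
  4: b→6  c→3  [2 exit(s)]
  5: b→0  b→5  [2 exit(s)]
  6: a→1  c→0  tau→3  [3 exit(s)]
  7: b→1  [1 exit(s)]

Answer: DEADLOCK-FREE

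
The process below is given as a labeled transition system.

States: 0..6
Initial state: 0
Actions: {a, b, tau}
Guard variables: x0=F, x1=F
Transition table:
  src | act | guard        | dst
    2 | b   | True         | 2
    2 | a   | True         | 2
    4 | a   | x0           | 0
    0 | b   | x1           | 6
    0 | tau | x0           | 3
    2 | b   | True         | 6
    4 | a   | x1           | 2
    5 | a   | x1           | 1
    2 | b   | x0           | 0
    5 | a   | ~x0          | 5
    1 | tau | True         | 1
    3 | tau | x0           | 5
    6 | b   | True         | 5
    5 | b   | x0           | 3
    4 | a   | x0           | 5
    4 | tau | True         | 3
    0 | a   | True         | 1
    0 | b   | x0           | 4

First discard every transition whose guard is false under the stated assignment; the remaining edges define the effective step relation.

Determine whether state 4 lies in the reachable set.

Answer: UNREACHABLE

Analysis:
Guard filter leaves 8 enabled edge(s).
Layer 0: {0}
Layer 1: {1}  now seen {0,1}
R = {0,1}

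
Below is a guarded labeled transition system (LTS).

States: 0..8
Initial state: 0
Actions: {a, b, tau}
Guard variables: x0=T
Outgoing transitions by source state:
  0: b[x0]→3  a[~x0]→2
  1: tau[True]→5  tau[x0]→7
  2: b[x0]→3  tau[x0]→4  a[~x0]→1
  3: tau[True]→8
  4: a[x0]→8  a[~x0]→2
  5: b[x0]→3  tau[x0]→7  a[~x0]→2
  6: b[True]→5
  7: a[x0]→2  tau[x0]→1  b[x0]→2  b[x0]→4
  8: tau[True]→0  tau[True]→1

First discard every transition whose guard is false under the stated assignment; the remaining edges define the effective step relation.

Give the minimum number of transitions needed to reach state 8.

Breadth-first toward 8:
  L0 = {0}
  L1 = {3}
  L2 = {8}
8 enters at depth 2; path b·tau

Answer: 2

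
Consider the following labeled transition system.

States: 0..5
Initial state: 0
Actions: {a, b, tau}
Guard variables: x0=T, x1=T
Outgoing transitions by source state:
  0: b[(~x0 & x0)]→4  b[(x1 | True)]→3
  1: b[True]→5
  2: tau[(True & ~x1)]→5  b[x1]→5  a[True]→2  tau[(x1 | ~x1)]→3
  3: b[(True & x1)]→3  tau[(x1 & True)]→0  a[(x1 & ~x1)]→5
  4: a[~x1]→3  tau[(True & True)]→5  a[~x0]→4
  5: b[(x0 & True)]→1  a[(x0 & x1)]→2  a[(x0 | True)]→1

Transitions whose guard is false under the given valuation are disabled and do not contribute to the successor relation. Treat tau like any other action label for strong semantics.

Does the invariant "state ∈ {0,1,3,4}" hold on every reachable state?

Answer: INVARIANT HOLDS

Trace:
Inv-set: {0,1,3,4}
R = {0,3}
  0: ok
  3: ok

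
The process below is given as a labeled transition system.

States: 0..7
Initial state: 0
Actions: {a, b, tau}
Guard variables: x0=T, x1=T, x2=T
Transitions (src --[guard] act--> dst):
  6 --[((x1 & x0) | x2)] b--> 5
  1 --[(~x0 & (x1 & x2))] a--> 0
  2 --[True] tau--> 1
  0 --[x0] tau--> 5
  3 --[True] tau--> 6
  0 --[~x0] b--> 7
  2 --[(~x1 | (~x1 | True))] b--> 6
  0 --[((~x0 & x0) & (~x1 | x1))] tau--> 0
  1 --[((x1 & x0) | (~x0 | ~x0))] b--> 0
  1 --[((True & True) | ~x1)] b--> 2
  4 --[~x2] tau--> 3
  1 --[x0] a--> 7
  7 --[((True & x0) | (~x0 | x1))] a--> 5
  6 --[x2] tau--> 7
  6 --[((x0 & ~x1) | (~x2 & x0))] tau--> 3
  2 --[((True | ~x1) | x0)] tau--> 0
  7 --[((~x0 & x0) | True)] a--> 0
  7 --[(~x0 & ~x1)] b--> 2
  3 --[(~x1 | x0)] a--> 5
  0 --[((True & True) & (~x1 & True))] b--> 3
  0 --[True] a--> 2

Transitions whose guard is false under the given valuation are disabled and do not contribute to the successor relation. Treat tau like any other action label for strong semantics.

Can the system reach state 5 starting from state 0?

Answer: REACHABLE

Analysis:
14 transition(s) survive guard evaluation.
depth 0: {0}
depth 1: {2,5}  now seen {0,2,5}
depth 2: {1,6}  now seen {0,1,2,5,6}
depth 3: {7}  now seen {0,1,2,5,6,7}
R = {0,1,2,5,6,7}
witness 5: tau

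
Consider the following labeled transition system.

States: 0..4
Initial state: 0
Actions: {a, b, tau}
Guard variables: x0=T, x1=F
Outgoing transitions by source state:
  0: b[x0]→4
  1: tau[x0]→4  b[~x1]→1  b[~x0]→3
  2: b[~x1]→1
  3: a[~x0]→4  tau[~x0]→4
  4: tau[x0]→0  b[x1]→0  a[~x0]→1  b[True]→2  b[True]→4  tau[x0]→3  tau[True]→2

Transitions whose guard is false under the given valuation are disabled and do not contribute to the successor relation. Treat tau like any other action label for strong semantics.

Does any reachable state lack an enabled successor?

Answer: DEADLOCK at state 3

Analysis:
R = {0,1,2,3,4}
  0: b→4  [1 exit(s)]
  1: b→1  tau→4  [2 exit(s)]
  2: b→1  [1 exit(s)]
  3: ∅  [STUCK]
  4: b→2  b→4  tau→0  tau→2  tau→3  [5 exit(s)]
Path to 3: b·tau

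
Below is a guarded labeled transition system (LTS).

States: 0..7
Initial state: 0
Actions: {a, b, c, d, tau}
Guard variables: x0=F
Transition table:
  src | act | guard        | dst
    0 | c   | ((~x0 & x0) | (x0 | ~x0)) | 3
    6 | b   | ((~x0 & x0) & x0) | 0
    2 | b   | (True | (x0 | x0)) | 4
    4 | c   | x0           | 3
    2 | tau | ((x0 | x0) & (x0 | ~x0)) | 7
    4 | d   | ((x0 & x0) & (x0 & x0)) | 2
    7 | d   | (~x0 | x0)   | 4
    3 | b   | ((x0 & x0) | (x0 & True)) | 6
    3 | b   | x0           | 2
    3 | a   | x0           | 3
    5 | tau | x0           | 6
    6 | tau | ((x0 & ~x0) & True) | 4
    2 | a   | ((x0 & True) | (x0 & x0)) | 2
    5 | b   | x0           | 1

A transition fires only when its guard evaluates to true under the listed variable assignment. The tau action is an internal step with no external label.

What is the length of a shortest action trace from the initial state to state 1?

BFS to 1:
  L0 = {0}
  L1 = {3}
1 never appears.

Answer: UNREACHABLE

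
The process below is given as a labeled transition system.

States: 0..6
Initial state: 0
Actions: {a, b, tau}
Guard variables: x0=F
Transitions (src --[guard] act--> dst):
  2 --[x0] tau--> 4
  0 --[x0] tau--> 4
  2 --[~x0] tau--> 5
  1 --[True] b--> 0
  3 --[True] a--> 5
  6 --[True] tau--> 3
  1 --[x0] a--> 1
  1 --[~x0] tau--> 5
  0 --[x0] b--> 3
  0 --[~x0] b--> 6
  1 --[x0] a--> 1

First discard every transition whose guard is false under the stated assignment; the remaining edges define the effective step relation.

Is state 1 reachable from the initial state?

Answer: UNREACHABLE

Working:
6 transition(s) survive guard evaluation.
L0 = {0}
L1 = {6}  cumulative {0,6}
L2 = {3}  cumulative {0,3,6}
L3 = {5}  cumulative {0,3,5,6}
Reach set: {0,3,5,6}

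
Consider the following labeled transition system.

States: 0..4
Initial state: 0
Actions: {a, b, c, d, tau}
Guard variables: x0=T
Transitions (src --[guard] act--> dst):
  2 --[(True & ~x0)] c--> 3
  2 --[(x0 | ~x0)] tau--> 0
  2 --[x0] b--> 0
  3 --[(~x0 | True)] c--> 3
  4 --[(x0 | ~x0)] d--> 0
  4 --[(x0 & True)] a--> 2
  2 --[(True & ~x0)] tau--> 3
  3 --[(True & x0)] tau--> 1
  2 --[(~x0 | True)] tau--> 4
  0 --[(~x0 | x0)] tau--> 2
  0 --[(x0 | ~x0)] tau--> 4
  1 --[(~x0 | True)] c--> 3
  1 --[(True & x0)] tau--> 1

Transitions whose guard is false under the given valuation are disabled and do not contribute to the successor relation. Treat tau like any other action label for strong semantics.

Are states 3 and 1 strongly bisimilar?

Answer: BISIMILAR

Analysis:
Refine partition for ~:
  π0 = {{0,1,2,3,4}}
  π1 = {{0},{1,3},{2},{4}}
Fixed point at round 2; 4 class(es).
3∈{1,3}, 1∈{1,3}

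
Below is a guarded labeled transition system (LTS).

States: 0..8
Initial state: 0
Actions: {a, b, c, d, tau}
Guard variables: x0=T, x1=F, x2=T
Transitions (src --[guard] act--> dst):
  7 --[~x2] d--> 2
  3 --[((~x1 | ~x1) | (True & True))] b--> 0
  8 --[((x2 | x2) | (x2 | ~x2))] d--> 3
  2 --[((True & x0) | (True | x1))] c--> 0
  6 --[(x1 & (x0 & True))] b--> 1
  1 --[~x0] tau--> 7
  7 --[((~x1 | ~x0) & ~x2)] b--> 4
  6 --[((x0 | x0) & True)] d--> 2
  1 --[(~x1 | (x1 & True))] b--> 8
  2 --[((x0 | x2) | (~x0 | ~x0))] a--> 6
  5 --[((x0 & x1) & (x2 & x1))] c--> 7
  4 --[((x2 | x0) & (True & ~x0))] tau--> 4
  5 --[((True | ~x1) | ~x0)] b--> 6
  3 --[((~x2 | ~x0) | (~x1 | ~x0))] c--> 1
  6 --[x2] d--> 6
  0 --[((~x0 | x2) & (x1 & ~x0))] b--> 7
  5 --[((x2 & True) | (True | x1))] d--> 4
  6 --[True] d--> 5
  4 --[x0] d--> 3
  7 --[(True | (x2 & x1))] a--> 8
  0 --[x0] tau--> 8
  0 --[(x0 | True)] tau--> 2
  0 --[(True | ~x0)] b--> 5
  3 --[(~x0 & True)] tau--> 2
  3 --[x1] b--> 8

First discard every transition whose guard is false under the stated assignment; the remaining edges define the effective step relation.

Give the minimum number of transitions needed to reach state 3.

Answer: 2

Working:
Layered search for 3:
  depth 0: {0}
  depth 1: {2,5,8}
  depth 2: {3,4,6}
depth(3)=2, e.g. tau·d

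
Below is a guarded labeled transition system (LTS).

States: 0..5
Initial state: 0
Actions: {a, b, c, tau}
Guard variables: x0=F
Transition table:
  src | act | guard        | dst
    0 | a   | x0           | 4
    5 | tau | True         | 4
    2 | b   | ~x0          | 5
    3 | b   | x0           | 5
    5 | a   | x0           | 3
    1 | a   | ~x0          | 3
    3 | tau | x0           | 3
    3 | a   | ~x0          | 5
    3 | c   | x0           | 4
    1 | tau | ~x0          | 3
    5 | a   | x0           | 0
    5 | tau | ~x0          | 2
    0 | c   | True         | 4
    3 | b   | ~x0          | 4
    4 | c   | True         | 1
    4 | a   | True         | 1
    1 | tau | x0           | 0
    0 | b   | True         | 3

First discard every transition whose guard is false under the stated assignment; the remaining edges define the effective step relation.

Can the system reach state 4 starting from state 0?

Answer: REACHABLE

Analysis:
After dropping false guards: 11 live edges.
Layer 0: {0}
Layer 1: {3,4}  total {0,3,4}
Layer 2: {1,5}  total {0,1,3,4,5}
Layer 3: {2}  total {0,1,2,3,4,5}
Reachable = {0,1,2,3,4,5}
trace reaching 4: c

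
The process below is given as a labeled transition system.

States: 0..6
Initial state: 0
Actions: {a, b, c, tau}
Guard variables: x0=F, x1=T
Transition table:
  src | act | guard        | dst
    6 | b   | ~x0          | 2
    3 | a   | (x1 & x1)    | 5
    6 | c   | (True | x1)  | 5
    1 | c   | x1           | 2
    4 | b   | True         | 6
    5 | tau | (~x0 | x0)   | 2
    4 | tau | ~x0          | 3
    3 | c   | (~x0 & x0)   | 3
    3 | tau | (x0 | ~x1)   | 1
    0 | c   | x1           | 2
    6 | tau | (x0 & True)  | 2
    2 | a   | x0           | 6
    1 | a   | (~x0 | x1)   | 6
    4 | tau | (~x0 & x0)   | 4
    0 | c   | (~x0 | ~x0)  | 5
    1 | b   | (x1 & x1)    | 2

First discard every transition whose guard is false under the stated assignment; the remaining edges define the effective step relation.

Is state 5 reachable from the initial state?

Answer: REACHABLE

Analysis:
11 transition(s) survive guard evaluation.
depth 0: {0}
depth 1: {2,5}  now seen {0,2,5}
Reach set: {0,2,5}
witness 5: c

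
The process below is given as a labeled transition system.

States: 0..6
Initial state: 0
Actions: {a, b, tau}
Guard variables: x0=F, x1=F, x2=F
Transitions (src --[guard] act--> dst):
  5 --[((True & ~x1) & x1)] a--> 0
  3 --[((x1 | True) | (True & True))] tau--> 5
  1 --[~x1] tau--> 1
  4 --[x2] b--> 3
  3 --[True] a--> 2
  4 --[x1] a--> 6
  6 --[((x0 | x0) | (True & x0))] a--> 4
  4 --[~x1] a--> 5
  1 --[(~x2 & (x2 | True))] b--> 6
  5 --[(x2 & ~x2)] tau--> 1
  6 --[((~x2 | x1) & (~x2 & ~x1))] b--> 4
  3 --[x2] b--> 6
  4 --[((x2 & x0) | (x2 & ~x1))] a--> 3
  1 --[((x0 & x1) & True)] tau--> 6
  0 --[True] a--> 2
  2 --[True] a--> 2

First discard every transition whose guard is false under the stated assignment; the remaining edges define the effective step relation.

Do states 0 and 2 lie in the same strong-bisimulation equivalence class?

Answer: BISIMILAR

Working:
Compute ~ classes (split until stable):
  round 0: {{0,1,2,3,4,5,6}}
  round 1: {{0,2,4},{1},{3},{5},{6}}
  round 2: {{0,2},{1},{3},{4},{5},{6}}
stable after 3 split(s): 6 block(s)
[0]={0,2}  [2]={0,2}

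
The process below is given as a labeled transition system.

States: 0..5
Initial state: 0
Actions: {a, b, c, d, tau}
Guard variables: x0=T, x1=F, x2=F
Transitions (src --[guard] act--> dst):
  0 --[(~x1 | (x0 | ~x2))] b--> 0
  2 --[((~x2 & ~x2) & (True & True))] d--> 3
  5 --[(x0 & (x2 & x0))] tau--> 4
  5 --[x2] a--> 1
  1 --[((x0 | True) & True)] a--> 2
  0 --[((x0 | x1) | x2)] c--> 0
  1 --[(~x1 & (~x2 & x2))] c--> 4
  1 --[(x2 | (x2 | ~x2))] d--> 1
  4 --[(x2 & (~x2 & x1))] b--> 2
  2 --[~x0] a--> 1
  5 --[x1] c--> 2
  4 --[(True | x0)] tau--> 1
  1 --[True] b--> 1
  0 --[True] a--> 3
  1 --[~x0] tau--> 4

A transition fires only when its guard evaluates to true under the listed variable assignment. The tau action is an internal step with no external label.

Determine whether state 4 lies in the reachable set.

Answer: UNREACHABLE

Trace:
After dropping false guards: 8 live edges.
depth 0: {0}
depth 1: {3}  now seen {0,3}
R = {0,3}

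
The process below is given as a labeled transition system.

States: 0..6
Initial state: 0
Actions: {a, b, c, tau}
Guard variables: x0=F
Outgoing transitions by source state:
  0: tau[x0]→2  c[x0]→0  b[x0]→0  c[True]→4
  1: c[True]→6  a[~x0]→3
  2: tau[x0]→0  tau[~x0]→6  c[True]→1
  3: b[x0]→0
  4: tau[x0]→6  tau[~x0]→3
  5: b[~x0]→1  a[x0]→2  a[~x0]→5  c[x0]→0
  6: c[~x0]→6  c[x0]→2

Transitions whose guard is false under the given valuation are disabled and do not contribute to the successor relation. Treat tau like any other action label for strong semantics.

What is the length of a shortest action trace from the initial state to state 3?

BFS to 3:
  L0 = {0}
  L1 = {4}
  L2 = {3}
depth(3)=2, e.g. c·tau

Answer: 2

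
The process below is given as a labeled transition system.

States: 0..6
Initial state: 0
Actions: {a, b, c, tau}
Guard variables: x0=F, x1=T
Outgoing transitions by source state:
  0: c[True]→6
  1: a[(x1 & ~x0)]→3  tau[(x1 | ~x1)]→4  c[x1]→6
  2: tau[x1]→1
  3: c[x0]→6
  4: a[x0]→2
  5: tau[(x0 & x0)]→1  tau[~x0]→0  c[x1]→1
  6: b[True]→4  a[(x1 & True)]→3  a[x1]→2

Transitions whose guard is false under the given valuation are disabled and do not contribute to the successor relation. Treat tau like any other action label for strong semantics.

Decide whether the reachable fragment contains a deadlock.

Reachable = {0,1,2,3,4,6}
  0: c→6  [1 exit(s)]
  1: a→3  c→6  tau→4  [3 exit(s)]
  2: tau→1  [1 exit(s)]
  3: ∅  [no exit]
  4: ∅  [no exit]
  6: a→2  a→3  b→4  [3 exit(s)]
witness 3: c·a

Answer: DEADLOCK at state 3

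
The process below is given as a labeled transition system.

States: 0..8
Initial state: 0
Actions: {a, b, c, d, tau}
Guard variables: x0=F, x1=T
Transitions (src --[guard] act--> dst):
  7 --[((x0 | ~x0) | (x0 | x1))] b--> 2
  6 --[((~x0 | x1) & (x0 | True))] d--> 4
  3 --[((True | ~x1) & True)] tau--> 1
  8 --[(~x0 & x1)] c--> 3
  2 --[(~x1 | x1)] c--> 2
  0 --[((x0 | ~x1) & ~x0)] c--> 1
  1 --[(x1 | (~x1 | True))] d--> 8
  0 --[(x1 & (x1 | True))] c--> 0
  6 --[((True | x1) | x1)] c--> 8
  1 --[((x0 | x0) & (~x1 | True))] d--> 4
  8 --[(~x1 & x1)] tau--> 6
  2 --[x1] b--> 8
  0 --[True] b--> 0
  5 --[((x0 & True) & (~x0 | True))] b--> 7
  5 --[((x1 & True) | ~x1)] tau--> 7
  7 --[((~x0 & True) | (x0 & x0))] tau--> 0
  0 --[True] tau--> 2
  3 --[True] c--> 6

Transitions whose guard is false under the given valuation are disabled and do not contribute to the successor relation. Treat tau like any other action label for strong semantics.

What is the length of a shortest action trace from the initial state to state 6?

Breadth-first toward 6:
  Layer 0: {0}
  Layer 1: {2}
  Layer 2: {8}
  Layer 3: {3}
  Layer 4: {1,6}
first hit 6 at d=4 via tau·b·c·c

Answer: 4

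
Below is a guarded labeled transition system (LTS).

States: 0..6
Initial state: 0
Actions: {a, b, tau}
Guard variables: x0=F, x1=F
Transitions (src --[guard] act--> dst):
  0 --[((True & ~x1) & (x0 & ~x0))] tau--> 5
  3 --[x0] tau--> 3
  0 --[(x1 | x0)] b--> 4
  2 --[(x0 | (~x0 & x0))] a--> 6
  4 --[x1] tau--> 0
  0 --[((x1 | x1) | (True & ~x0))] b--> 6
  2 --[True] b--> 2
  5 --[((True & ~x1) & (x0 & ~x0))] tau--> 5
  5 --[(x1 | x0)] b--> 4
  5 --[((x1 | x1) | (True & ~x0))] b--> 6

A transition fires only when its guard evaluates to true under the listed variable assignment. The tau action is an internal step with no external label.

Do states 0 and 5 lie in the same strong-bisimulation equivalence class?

Refine partition for ~:
  π0 = {{0,1,2,3,4,5,6}}
  π1 = {{0,2,5},{1,3,4,6}}
  π2 = {{0,5},{1,3,4,6},{2}}
3 equivalence class(es) (converged in 3)
[0]={0,5}  [5]={0,5}

Answer: BISIMILAR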